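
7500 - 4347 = 3153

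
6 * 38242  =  229452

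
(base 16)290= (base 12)468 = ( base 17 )24A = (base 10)656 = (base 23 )15C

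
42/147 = 2/7 = 0.29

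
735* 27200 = 19992000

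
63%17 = 12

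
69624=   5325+64299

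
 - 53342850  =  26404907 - 79747757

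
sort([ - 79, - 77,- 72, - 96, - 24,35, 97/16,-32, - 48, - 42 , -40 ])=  [ - 96, - 79, - 77,  -  72,-48, - 42 , - 40, - 32, - 24, 97/16,35 ] 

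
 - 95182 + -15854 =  - 111036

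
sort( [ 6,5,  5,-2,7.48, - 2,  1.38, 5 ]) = [ - 2, - 2 , 1.38,5, 5,5,  6,7.48 ] 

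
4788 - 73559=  - 68771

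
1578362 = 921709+656653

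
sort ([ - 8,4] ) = [ - 8, 4 ]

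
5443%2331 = 781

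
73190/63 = 73190/63 = 1161.75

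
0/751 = 0 = 0.00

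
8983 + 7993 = 16976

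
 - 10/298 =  - 1 + 144/149 = - 0.03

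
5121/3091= 1 + 2030/3091=1.66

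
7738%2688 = 2362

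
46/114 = 23/57 = 0.40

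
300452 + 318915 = 619367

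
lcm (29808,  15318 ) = 1102896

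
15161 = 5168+9993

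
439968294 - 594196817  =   -154228523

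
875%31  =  7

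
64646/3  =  21548+2/3  =  21548.67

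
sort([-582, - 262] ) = [ - 582, - 262] 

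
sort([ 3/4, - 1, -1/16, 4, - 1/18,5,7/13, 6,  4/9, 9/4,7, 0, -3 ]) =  [ - 3, -1, - 1/16,- 1/18, 0,4/9, 7/13, 3/4,  9/4, 4 , 5,6,  7]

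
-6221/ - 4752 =1+1469/4752 = 1.31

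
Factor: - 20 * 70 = - 1400 = -  2^3*5^2*7^1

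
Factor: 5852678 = 2^1*13^1 * 163^1 *1381^1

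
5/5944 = 5/5944 = 0.00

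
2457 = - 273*( - 9 ) 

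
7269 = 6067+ 1202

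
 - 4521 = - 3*1507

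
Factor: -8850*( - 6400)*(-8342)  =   - 472490880000 = - 2^10*3^1*5^4*43^1 *59^1*97^1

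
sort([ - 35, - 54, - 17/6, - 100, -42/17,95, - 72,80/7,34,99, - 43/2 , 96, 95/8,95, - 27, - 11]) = [ - 100, - 72, - 54, - 35, - 27, - 43/2, - 11, - 17/6, - 42/17,  80/7,  95/8,  34,95,95,96,99]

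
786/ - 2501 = -1 + 1715/2501 = - 0.31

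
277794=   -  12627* ( - 22)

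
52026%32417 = 19609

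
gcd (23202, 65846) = 2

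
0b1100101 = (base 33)32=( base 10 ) 101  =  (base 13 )7A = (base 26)3N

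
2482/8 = 1241/4 = 310.25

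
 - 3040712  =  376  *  ( - 8087) 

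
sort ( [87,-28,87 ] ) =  [-28,87,  87]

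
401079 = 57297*7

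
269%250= 19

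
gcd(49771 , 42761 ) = 701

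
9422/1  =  9422= 9422.00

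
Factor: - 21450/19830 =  - 5^1*11^1*13^1*661^ ( - 1 )= -715/661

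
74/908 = 37/454 = 0.08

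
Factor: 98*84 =8232=2^3*3^1*7^3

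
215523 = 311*693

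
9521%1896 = 41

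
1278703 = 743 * 1721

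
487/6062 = 487/6062  =  0.08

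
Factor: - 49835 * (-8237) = 410490895 = 5^1*8237^1*9967^1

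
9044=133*68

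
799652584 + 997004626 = 1796657210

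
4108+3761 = 7869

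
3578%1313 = 952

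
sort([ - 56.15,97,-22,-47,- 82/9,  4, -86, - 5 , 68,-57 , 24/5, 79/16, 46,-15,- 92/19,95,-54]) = [  -  86 , - 57,-56.15, - 54,- 47, - 22, - 15,  -  82/9,-5, - 92/19,4, 24/5, 79/16, 46,68,95, 97]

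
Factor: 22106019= 3^1*13^1 * 566821^1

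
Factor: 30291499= 7^1 * 4327357^1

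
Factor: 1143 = 3^2*127^1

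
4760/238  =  20 = 20.00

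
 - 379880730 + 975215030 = 595334300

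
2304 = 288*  8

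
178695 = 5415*33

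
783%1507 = 783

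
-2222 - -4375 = 2153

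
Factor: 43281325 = 5^2*1731253^1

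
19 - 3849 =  - 3830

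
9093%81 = 21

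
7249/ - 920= - 7249/920 =- 7.88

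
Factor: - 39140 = -2^2*5^1*19^1 * 103^1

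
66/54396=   11/9066= 0.00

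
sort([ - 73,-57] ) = [ - 73,- 57 ]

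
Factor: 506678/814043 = 2^1*37^1* 41^1*167^1*814043^ ( - 1)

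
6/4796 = 3/2398  =  0.00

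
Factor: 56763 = 3^2*7^1*17^1*53^1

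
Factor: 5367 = 3^1*1789^1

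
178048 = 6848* 26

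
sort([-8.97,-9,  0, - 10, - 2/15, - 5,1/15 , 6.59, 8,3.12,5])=[ - 10,-9,  -  8.97,  -  5, - 2/15 , 0,1/15,3.12,5,6.59, 8 ] 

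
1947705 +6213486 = 8161191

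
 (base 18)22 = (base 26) 1C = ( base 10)38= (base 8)46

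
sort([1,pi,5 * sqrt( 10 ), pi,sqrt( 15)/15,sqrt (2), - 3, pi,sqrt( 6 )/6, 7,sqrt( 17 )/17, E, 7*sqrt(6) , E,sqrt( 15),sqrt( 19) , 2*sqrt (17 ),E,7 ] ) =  [-3,sqrt( 17 ) /17,sqrt( 15 )/15,sqrt(6 ) /6, 1, sqrt(2 ) , E,E,E,pi,  pi, pi,sqrt(15),sqrt( 19),7,  7,2 * sqrt( 17 ), 5*sqrt( 10),7*sqrt(6 ) ]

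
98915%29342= 10889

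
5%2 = 1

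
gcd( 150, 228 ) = 6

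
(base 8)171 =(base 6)321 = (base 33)3M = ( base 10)121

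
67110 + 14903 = 82013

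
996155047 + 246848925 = 1243003972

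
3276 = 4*819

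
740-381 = 359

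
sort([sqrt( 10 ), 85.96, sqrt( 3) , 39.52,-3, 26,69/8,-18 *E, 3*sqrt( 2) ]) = [ - 18*E,-3,sqrt( 3),sqrt( 10 ), 3*sqrt(2),69/8,26, 39.52, 85.96 ]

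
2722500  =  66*41250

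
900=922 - 22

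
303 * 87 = 26361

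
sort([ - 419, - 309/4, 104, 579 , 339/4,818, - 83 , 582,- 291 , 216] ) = [- 419, - 291,- 83,- 309/4,339/4, 104 , 216 , 579, 582,818]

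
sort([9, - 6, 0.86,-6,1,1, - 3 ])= [ - 6,-6, - 3,0.86,1,1, 9]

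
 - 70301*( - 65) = 4569565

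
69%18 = 15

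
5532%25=7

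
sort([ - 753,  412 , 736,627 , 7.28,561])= [  -  753,  7.28, 412 , 561 , 627,736 ] 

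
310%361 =310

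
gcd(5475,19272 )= 219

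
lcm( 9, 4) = 36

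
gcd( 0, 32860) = 32860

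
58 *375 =21750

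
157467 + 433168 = 590635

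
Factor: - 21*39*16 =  - 13104 = - 2^4*3^2*7^1*13^1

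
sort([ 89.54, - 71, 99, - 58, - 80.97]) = [-80.97,- 71,-58,89.54,  99]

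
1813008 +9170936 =10983944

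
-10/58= -1 +24/29 = - 0.17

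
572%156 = 104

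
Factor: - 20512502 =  - 2^1 *10256251^1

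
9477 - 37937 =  - 28460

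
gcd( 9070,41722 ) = 1814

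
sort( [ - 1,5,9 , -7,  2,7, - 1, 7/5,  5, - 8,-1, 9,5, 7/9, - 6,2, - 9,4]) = [ - 9,-8, - 7, - 6, - 1, - 1, - 1 , 7/9, 7/5, 2, 2,4, 5,5, 5,7 , 9,  9]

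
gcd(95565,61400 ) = 5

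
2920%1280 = 360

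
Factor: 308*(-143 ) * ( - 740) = 2^4*5^1*7^1*11^2*13^1*37^1 =32592560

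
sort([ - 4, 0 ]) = [-4,0 ]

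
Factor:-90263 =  - 90263^1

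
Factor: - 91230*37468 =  - 3418205640= - 2^3*3^1*5^1*17^1*19^1 * 29^1*3041^1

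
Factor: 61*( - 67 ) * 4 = - 16348  =  - 2^2*61^1*67^1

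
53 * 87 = 4611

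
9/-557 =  - 9/557=-0.02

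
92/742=46/371=0.12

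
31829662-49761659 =- 17931997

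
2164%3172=2164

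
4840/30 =484/3 = 161.33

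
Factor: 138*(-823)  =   - 2^1*3^1*23^1*823^1 = -113574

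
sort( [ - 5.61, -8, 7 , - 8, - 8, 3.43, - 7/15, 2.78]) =[ - 8, - 8, - 8, - 5.61, - 7/15, 2.78,3.43, 7 ] 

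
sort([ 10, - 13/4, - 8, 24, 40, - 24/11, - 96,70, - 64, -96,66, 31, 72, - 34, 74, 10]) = [ - 96, - 96,  -  64,  -  34,  -  8,  -  13/4 , - 24/11 , 10,10, 24, 31, 40 , 66, 70,72, 74]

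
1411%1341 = 70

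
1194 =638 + 556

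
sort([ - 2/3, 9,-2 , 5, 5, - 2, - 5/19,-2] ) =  [ - 2,-2, - 2, - 2/3, - 5/19, 5, 5, 9 ]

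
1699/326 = 5 + 69/326= 5.21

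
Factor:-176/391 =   -  2^4*11^1*17^(-1 )*23^( - 1 ) 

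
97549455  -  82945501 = 14603954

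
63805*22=1403710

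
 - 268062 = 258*( - 1039)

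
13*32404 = 421252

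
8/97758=4/48879 = 0.00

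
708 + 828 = 1536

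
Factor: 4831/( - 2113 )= -2113^( - 1 )*4831^1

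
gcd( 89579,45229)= 1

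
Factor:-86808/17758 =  - 2^2*3^1*13^( - 1 )*683^( - 1)*3617^1 =- 43404/8879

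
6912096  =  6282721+629375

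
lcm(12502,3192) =150024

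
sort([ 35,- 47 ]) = [ - 47,  35]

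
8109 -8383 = -274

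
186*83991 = 15622326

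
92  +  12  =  104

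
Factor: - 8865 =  - 3^2 * 5^1* 197^1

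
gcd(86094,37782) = 18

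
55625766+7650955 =63276721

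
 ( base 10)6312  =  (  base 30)70C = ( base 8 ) 14250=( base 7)24255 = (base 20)FFC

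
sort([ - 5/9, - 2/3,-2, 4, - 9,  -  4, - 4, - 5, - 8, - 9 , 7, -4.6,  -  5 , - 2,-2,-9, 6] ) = [  -  9,  -  9,-9,- 8,  -  5 ,  -  5,  -  4.6,-4,-4, - 2, - 2, - 2,  -  2/3,  -  5/9 , 4,6, 7 ] 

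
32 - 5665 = -5633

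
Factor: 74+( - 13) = 61=61^1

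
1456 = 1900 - 444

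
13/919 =13/919 = 0.01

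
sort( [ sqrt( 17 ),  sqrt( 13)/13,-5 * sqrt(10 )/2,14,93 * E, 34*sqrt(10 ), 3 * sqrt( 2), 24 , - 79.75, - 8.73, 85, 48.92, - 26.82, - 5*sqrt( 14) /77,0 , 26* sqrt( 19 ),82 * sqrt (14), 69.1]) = [ -79.75,- 26.82  ,-8.73, - 5*sqrt( 10 )/2, - 5*sqrt (14 ) /77,0, sqrt(13 ) /13 , sqrt( 17),3*sqrt( 2 ), 14, 24, 48.92, 69.1, 85,34 *sqrt( 10 ),26*sqrt( 19 ),93*E, 82 * sqrt (14 )]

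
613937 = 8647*71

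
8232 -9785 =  - 1553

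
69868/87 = 803 + 7/87 = 803.08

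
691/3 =230 + 1/3=230.33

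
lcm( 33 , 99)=99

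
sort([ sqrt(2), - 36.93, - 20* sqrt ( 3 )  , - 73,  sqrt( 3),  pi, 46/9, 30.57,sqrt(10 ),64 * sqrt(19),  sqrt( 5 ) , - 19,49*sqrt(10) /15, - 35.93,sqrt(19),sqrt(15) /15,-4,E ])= [  -  73,  -  36.93,-35.93,-20*sqrt( 3), - 19, - 4,  sqrt(  15 ) /15, sqrt( 2), sqrt(3),sqrt(5), E,  pi,  sqrt (10), sqrt(19), 46/9,49*sqrt(10)/15,  30.57, 64*sqrt( 19)] 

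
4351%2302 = 2049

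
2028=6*338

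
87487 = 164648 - 77161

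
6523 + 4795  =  11318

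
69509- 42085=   27424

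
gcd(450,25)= 25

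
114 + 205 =319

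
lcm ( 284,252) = 17892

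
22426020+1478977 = 23904997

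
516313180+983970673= 1500283853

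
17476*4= 69904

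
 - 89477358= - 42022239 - 47455119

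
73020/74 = 986 + 28/37 = 986.76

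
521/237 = 2  +  47/237=2.20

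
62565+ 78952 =141517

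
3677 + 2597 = 6274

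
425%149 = 127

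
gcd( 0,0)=0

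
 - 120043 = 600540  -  720583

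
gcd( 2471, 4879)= 7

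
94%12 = 10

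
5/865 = 1/173 = 0.01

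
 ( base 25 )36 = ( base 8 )121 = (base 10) 81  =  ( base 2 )1010001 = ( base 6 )213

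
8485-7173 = 1312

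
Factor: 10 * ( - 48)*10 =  - 2^6*3^1*5^2 = - 4800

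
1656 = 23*72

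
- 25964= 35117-61081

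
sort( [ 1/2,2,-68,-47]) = [ - 68, - 47,1/2,2]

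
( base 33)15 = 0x26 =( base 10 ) 38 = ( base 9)42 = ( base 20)1i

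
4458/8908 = 2229/4454 = 0.50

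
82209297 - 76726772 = 5482525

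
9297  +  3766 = 13063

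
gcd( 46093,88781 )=1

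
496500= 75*6620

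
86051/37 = 2325 + 26/37 = 2325.70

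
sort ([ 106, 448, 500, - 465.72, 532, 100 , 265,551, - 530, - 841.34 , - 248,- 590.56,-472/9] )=[  -  841.34,-590.56 , - 530, - 465.72,  -  248, - 472/9, 100,106,265, 448,500, 532, 551 ]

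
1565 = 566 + 999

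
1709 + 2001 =3710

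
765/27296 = 765/27296= 0.03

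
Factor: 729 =3^6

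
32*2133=68256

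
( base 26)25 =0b111001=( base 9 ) 63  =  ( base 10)57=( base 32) 1p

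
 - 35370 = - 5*7074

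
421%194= 33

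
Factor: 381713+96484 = 478197 = 3^3*89^1  *  199^1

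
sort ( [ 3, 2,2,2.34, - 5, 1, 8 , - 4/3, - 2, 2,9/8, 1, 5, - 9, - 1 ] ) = [ - 9, -5, - 2, - 4/3, - 1,1, 1,9/8, 2, 2,2  ,  2.34,3 , 5,8 ] 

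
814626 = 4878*167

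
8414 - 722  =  7692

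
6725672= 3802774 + 2922898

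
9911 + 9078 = 18989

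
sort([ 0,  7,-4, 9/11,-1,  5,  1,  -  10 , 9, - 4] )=[ - 10, - 4,  -  4, - 1, 0, 9/11, 1,5, 7,  9 ]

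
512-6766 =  - 6254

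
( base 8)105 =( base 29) 2B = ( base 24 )2l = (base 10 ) 69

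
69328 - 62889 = 6439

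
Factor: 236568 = 2^3*3^1*9857^1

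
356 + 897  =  1253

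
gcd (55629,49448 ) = 6181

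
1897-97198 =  - 95301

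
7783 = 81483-73700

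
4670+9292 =13962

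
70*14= 980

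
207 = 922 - 715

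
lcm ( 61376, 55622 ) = 1779904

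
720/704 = 1 +1/44 = 1.02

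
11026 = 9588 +1438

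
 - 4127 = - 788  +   - 3339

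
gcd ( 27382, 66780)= 2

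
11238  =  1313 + 9925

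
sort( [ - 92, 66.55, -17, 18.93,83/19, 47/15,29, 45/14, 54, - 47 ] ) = [- 92, - 47, - 17, 47/15,45/14,83/19,18.93,  29, 54, 66.55]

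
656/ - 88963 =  - 656/88963= - 0.01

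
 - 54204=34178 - 88382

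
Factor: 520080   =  2^4*3^1*5^1*11^1 *197^1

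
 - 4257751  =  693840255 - 698098006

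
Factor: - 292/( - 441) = 2^2 * 3^(-2 )*7^( - 2 )*73^1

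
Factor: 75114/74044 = 2^( - 1)*3^3 *13^1 * 173^( - 1 ) = 351/346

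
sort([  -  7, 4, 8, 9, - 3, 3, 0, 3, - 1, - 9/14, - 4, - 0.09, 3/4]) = [  -  7, - 4,-3, - 1,-9/14,-0.09,0,3/4, 3, 3, 4,8,9 ] 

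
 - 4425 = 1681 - 6106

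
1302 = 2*651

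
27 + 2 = 29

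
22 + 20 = 42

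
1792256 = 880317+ 911939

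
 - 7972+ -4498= - 12470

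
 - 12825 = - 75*171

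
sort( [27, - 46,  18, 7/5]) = [ - 46,7/5,18,27]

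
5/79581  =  5/79581  =  0.00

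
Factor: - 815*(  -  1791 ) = 3^2*5^1*163^1*199^1 = 1459665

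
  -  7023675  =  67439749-74463424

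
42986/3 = 42986/3  =  14328.67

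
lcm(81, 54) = 162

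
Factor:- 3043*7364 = - 22408652 = - 2^2*7^1 * 17^1 * 179^1*263^1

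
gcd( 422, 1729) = 1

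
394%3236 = 394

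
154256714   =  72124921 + 82131793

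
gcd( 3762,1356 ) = 6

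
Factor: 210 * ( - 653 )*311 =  - 2^1*3^1  *  5^1*7^1*311^1*653^1 = - 42647430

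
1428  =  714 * 2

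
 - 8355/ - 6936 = 1 + 473/2312 = 1.20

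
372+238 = 610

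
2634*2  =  5268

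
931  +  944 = 1875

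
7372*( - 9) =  - 66348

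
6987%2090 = 717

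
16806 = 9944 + 6862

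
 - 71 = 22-93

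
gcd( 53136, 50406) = 6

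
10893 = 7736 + 3157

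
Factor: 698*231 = 2^1*3^1 * 7^1*11^1*349^1 = 161238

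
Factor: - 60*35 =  - 2100 = -2^2 * 3^1*5^2 * 7^1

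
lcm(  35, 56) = 280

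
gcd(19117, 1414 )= 7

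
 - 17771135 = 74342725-92113860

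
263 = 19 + 244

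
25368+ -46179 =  - 20811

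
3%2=1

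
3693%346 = 233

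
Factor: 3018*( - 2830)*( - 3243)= 27698268420 = 2^2*3^2*5^1*23^1*47^1*283^1*503^1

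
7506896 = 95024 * 79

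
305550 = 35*8730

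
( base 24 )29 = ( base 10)57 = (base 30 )1R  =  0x39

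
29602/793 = 37+261/793 = 37.33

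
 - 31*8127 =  - 251937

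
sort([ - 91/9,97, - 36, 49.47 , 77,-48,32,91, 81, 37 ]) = [-48, - 36,-91/9, 32, 37, 49.47,77,81,91,97] 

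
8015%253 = 172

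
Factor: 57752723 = 7^2*17^1*19^1*41^1*89^1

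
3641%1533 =575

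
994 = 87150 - 86156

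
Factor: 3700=2^2*5^2*37^1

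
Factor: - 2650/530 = -5 = - 5^1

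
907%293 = 28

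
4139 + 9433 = 13572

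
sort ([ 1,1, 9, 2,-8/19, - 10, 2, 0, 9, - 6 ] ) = [ - 10, - 6, - 8/19 , 0, 1,1,2,2,9,9 ] 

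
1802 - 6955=-5153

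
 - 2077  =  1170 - 3247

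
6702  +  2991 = 9693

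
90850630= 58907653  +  31942977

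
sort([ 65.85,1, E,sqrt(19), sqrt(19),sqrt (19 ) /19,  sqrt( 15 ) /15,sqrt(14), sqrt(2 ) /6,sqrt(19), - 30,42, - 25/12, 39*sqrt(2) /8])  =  [ - 30, - 25/12,sqrt( 19) /19, sqrt(2)/6, sqrt (15)/15, 1,E, sqrt(14),sqrt(19),sqrt(19 ),sqrt ( 19),39 * sqrt(2) /8, 42,  65.85] 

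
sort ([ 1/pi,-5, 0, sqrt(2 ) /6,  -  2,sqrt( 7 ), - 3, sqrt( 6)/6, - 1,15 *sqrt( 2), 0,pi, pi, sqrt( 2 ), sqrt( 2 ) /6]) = [ -5, -3,-2 ,-1, 0, 0,sqrt (2)/6,sqrt( 2 )/6, 1/pi, sqrt( 6)/6, sqrt( 2),sqrt( 7 ),pi, pi, 15*sqrt(2)]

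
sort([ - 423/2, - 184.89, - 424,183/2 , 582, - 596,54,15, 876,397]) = [ - 596 ,-424, - 423/2,-184.89,15,54,  183/2, 397,582,876 ]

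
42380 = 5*8476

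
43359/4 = 43359/4 = 10839.75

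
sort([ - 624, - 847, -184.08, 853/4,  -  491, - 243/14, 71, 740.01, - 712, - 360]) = [ - 847 , - 712, - 624, - 491, - 360 , - 184.08,-243/14, 71, 853/4, 740.01]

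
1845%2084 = 1845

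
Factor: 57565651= 11^1*13^1*59^1 * 6823^1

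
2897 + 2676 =5573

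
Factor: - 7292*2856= - 2^5*3^1*7^1*17^1*1823^1 = - 20825952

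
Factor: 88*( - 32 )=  - 2816 =-  2^8*11^1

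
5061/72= 70+7/24 = 70.29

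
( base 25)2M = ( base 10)72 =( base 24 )30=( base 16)48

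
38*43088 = 1637344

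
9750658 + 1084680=10835338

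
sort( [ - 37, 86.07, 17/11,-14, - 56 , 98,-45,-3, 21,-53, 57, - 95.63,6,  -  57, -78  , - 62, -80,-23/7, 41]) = [ - 95.63, - 80, - 78,  -  62, - 57, - 56, -53, - 45,-37,- 14, - 23/7,-3, 17/11,6, 21,41,57, 86.07,98]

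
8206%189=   79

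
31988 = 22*1454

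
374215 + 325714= 699929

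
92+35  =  127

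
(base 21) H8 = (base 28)D1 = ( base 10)365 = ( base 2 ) 101101101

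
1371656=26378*52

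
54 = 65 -11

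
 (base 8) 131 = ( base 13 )6b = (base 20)49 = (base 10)89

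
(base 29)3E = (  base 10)101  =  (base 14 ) 73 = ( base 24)45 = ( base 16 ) 65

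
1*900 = 900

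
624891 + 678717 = 1303608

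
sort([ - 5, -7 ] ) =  [ -7, -5]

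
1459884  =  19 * 76836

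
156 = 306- 150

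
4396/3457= 4396/3457 = 1.27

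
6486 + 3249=9735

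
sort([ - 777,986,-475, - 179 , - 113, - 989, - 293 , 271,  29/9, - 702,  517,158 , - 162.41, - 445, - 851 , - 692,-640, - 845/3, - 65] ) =[ - 989, - 851, - 777,  -  702, - 692,-640, - 475, - 445, - 293, - 845/3, - 179, - 162.41, - 113, - 65,  29/9,  158, 271, 517,  986 ] 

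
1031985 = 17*60705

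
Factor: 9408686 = 2^1*7^2*19^1*31^1*163^1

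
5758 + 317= 6075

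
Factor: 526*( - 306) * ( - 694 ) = 111703464 = 2^3*3^2*  17^1*263^1*347^1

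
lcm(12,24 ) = 24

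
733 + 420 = 1153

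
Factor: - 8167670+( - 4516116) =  - 12683786 = - 2^1*6341893^1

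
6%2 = 0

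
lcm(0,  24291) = 0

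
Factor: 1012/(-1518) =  - 2/3 = -2^1*3^(-1)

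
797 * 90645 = 72244065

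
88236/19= 4644 = 4644.00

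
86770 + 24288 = 111058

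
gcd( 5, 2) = 1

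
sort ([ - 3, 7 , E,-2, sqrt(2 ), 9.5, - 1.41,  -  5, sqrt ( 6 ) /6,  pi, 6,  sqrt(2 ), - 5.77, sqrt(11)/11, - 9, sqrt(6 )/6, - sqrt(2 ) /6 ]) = [ - 9, - 5.77, - 5, - 3, - 2, - 1.41,  -  sqrt ( 2)/6,  sqrt( 11)/11, sqrt(6)/6, sqrt( 6)/6,sqrt( 2 ), sqrt(2),E,pi, 6,7, 9.5]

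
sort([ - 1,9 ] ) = [ - 1,9] 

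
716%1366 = 716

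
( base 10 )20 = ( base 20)10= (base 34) k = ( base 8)24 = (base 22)K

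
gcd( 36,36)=36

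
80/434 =40/217 = 0.18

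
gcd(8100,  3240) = 1620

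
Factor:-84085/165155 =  - 17^( - 1)*29^( - 1)*251^1 = -251/493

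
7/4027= 7/4027=0.00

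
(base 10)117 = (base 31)3o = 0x75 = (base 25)4H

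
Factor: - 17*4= - 2^2 * 17^1 = -  68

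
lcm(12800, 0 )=0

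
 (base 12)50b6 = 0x224a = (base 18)191c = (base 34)7k6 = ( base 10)8778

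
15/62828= 15/62828 = 0.00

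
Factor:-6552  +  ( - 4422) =- 10974 = - 2^1*3^1*31^1*59^1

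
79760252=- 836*( - 95407)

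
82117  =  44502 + 37615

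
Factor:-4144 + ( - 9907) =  - 14051 =- 14051^1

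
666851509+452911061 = 1119762570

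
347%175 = 172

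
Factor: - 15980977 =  - 1019^1*15683^1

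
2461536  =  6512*378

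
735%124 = 115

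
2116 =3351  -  1235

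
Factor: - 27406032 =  - 2^4*3^1*570959^1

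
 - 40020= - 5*8004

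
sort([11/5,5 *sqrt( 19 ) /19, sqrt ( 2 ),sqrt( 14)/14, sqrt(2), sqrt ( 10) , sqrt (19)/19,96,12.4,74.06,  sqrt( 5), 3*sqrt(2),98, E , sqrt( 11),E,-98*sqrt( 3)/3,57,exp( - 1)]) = [ - 98 * sqrt ( 3 )/3 , sqrt( 19)/19, sqrt(14)/14,exp( - 1),  5*sqrt(19)/19, sqrt (2), sqrt( 2 ), 11/5,sqrt (5 ) , E,E,sqrt( 10 ),sqrt (11),3*sqrt( 2),12.4,57, 74.06,96,  98]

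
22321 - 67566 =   -  45245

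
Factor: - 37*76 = -2^2* 19^1*37^1 = -2812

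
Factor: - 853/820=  - 2^(  -  2 )*5^( - 1 ) * 41^( - 1 )*853^1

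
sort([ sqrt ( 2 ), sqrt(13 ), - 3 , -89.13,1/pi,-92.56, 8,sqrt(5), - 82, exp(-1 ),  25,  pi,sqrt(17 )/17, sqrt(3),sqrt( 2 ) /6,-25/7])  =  [ - 92.56, - 89.13  , - 82, - 25/7, - 3, sqrt( 2 ) /6, sqrt(17 ) /17, 1/pi,exp(-1 ),sqrt(2 ), sqrt ( 3 ),sqrt (5),pi,sqrt( 13 ),8,25]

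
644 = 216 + 428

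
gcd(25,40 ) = 5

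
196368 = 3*65456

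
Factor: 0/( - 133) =0^1 =0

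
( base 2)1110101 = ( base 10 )117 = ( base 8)165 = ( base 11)a7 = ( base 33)3i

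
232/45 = 5+7/45=5.16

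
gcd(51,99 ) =3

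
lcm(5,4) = 20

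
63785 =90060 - 26275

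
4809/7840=687/1120= 0.61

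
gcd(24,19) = 1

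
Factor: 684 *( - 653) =  -  446652 = - 2^2 *3^2 * 19^1 * 653^1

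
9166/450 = 4583/225 = 20.37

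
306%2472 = 306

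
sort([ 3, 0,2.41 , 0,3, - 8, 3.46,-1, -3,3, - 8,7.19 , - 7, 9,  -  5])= [-8 ,-8, - 7, - 5,-3,-1  ,  0, 0 , 2.41, 3,3,3,  3.46,  7.19, 9 ] 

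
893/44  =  20 + 13/44 = 20.30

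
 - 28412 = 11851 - 40263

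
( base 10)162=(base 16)A2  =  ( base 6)430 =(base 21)7F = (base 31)57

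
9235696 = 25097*368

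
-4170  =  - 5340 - - 1170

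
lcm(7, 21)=21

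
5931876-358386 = 5573490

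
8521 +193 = 8714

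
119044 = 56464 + 62580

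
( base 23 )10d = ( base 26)KM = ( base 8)1036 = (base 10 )542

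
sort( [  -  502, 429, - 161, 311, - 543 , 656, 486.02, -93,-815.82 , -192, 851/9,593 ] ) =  [ - 815.82,  -  543, - 502,- 192, - 161, - 93 , 851/9 , 311, 429,486.02, 593, 656 ] 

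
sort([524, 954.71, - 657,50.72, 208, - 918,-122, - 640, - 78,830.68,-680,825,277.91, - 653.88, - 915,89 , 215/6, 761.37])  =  [ - 918,-915,  -  680, - 657, - 653.88, - 640 , -122 , - 78,215/6,50.72,89, 208,277.91,524,761.37,825, 830.68, 954.71]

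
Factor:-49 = -7^2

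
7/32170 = 7/32170 = 0.00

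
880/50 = 17+3/5 = 17.60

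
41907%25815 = 16092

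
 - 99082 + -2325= - 101407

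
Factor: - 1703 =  - 13^1*131^1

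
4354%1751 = 852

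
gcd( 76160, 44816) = 16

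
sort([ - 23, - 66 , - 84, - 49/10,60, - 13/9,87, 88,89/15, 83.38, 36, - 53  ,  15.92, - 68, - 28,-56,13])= [ - 84, - 68,- 66, - 56, - 53, - 28, - 23,-49/10,  -  13/9,  89/15,13  ,  15.92,  36,60,83.38, 87,88 ] 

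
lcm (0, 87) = 0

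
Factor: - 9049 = -9049^1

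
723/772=723/772 = 0.94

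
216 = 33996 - 33780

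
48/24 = 2=2.00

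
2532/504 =211/42   =  5.02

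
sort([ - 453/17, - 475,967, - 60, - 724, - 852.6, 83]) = [ - 852.6,-724, - 475,- 60,-453/17, 83, 967] 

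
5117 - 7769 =-2652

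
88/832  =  11/104 = 0.11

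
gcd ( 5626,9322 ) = 2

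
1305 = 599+706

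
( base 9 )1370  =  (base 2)10000001011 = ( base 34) UF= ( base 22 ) 231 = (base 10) 1035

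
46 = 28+18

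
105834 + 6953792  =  7059626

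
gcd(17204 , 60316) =68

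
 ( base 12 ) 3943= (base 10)6531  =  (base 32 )6C3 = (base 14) 2547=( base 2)1100110000011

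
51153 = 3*17051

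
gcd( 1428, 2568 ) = 12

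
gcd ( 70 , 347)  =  1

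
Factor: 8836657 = 8836657^1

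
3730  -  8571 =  - 4841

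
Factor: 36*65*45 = 105300 = 2^2*3^4 * 5^2*13^1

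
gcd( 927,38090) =1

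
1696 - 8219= - 6523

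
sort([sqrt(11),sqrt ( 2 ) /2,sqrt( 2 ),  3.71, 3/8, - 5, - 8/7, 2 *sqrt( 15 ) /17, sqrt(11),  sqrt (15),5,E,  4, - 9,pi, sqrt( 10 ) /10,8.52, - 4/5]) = [ - 9, - 5, - 8/7, -4/5, sqrt( 10) /10,3/8,2 *sqrt( 15)/17,  sqrt( 2)/2, sqrt(  2) , E,pi, sqrt( 11 ), sqrt(11), 3.71,sqrt( 15), 4,5,8.52]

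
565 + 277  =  842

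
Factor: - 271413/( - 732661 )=3^2*53^1*569^1*719^( -1)*1019^( - 1)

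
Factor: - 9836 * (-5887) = 2^2*7^1*29^2*2459^1 =57904532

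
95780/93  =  95780/93= 1029.89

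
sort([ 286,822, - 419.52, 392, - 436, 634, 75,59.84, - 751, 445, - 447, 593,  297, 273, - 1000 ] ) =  [- 1000 , - 751  , - 447, - 436, - 419.52, 59.84, 75, 273,286, 297, 392, 445, 593 , 634, 822]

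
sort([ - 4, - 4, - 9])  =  [ - 9, - 4 , - 4 ]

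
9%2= 1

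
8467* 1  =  8467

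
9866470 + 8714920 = 18581390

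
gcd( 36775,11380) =5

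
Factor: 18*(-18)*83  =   - 26892 = -2^2*3^4*83^1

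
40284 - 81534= - 41250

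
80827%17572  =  10539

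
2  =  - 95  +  97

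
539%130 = 19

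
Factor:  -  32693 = -32693^1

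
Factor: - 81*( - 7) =567 = 3^4*7^1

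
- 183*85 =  - 15555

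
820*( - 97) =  - 79540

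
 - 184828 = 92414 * ( - 2)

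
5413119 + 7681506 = 13094625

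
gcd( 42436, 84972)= 4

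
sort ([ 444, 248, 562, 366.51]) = [ 248,366.51,444,562 ] 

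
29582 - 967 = 28615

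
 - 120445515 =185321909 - 305767424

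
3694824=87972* 42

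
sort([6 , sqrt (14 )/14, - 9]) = [-9, sqrt(14 )/14, 6] 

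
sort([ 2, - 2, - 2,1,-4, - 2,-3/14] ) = [- 4,-2,-2, - 2, -3/14, 1, 2 ] 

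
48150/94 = 512+ 11/47 = 512.23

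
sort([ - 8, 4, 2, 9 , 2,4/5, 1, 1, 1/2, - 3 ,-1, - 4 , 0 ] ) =[ - 8, - 4, - 3, - 1,0,1/2,  4/5, 1,1, 2, 2, 4, 9 ] 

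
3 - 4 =-1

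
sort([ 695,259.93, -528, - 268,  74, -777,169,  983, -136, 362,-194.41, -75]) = [ - 777,-528 , - 268, - 194.41, - 136,-75,74,169,  259.93,  362, 695,983 ]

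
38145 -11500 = 26645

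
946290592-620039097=326251495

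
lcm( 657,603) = 44019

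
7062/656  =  3531/328  =  10.77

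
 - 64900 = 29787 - 94687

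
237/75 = 79/25 = 3.16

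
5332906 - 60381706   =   - 55048800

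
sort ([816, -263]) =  [ - 263,  816 ]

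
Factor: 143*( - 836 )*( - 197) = 23550956 = 2^2*11^2*13^1 * 19^1*197^1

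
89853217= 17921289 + 71931928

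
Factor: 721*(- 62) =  - 2^1*7^1*31^1*103^1 = - 44702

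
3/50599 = 3/50599 = 0.00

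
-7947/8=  - 994+5/8 = - 993.38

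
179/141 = 1+38/141  =  1.27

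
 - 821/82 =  - 11  +  81/82 =- 10.01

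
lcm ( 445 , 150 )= 13350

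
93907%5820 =787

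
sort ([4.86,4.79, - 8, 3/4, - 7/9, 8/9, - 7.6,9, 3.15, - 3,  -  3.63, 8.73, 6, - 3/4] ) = [ - 8, - 7.6, - 3.63, - 3,- 7/9, - 3/4, 3/4,  8/9,3.15, 4.79, 4.86,6, 8.73, 9] 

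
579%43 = 20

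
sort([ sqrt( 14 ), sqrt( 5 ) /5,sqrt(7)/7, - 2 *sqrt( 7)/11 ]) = [ - 2*sqrt( 7 ) /11, sqrt( 7) /7, sqrt(5 ) /5, sqrt( 14 )] 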